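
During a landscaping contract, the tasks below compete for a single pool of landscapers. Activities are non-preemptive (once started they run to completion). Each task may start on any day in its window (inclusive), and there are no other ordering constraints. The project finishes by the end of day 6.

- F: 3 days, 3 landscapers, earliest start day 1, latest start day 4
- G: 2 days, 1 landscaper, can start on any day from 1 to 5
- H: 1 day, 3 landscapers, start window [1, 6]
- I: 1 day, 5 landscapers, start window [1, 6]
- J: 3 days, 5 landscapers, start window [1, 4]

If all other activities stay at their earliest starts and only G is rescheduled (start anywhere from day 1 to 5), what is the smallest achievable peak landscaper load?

16

G@1: d1:17  d2:9  d3:8  d4:0  d5:0  d6:0 → peak 17
G@2: d1:16  d2:9  d3:9  d4:0  d5:0  d6:0 → peak 16
G@3: d1:16  d2:8  d3:9  d4:1  d5:0  d6:0 → peak 16
G@4: d1:16  d2:8  d3:8  d4:1  d5:1  d6:0 → peak 16
G@5: d1:16  d2:8  d3:8  d4:0  d5:1  d6:1 → peak 16
Best is G@2, peak 16.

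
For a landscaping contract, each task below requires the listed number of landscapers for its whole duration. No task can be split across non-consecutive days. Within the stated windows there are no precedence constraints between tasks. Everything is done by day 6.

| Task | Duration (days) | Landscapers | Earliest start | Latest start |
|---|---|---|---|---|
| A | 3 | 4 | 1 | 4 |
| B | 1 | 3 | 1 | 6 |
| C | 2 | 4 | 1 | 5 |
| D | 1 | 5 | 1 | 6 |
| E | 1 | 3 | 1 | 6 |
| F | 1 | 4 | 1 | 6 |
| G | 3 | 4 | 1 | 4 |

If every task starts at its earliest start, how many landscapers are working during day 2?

12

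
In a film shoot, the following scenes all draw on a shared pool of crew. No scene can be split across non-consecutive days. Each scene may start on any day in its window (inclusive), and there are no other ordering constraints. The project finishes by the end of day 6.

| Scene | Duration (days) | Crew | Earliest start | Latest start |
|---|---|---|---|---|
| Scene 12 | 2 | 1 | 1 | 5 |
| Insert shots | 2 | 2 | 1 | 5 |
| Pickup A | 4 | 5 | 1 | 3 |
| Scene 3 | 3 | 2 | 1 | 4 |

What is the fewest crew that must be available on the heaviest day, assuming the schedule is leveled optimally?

Early-start (Scene 12@1, Insert shots@1, Pickup A@1, Scene 3@1) gives peak 10: d1:10  d2:10  d3:7  d4:5  d5:0  d6:0.
Shift Pickup A→3.
Schedule Scene 12@1, Insert shots@1, Pickup A@3, Scene 3@1: d1:5  d2:5  d3:7  d4:5  d5:5  d6:5 — peak 7.

7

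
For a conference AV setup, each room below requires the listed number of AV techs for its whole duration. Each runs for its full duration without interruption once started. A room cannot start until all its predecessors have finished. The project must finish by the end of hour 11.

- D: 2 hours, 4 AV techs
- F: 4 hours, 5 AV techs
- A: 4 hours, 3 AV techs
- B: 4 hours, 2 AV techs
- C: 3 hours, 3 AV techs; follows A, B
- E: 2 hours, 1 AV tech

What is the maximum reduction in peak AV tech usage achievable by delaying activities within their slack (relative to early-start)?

8

Early-start peak: h1:15  h2:15  h3:10  h4:10  h5:3  h6:3  h7:3  h8:0  h9:0  h10:0  h11:0 ⇒ 15.
Leveled (D@1, F@5, A@1, B@3, C@9, E@3): h1:7  h2:7  h3:6  h4:6  h5:7  h6:7  h7:5  h8:5  h9:3  h10:3  h11:3 ⇒ 7.
Reduction 15 − 7 = 8.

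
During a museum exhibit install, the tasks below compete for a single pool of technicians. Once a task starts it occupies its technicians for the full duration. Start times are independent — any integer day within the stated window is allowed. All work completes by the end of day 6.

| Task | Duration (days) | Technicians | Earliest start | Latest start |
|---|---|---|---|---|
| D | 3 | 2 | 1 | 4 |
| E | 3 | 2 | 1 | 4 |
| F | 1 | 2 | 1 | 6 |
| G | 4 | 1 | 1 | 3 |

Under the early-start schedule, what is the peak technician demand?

Early-start schedule: D@1, E@1, F@1, G@1.
Load per day: day 1: 7, day 2: 5, day 3: 5, day 4: 1, day 5: 0, day 6: 0.
Peak is 7.

7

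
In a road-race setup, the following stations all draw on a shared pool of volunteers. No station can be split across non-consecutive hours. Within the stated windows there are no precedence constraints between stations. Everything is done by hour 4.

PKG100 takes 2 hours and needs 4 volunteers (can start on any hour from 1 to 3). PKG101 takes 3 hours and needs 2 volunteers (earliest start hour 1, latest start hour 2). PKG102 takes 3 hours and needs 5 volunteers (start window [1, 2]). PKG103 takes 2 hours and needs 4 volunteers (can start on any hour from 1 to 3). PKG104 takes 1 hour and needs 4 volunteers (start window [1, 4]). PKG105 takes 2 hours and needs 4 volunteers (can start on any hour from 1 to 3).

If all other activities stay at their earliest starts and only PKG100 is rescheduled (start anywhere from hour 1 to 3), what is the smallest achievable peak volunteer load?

19

PKG100@1: h1:23  h2:19  h3:7  h4:0 → peak 23
PKG100@2: h1:19  h2:19  h3:11  h4:0 → peak 19
PKG100@3: h1:19  h2:15  h3:11  h4:4 → peak 19
Best is PKG100@2, peak 19.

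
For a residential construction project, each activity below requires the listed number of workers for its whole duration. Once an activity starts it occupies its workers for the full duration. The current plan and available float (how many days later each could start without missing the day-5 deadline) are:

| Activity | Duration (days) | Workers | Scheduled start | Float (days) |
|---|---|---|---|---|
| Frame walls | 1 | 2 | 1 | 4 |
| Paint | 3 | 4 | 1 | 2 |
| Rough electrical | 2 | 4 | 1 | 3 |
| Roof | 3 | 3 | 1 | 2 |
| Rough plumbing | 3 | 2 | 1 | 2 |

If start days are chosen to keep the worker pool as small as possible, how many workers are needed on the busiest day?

9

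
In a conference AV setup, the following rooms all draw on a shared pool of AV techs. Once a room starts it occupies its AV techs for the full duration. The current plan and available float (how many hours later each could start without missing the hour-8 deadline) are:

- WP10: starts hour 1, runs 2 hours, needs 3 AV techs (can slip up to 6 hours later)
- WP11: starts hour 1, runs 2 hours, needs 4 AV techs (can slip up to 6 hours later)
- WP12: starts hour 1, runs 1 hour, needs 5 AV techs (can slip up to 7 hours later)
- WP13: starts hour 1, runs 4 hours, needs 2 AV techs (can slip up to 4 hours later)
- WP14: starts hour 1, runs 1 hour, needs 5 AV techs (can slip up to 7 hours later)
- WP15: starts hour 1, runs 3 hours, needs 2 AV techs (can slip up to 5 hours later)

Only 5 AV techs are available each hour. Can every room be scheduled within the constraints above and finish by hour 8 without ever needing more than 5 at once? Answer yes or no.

no

The minimum achievable peak is 6; 5 < 6, so no feasible schedule stays within the cap.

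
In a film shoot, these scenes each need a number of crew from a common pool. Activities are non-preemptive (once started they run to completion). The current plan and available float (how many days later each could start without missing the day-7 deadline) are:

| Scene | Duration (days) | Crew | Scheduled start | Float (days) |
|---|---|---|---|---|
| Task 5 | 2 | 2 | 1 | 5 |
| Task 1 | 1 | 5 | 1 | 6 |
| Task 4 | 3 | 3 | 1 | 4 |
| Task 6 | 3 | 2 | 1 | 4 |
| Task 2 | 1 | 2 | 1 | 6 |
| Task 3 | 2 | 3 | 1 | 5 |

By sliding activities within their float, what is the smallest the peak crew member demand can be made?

5

Early-start (Task 5@1, Task 1@1, Task 4@1, Task 6@1, Task 2@1, Task 3@1) gives peak 17: d1:17  d2:10  d3:5  d4:0  d5:0  d6:0  d7:0.
Shift Task 1→3, Task 4→4, Task 6→4, Task 2→7.
Schedule Task 5@1, Task 1@3, Task 4@4, Task 6@4, Task 2@7, Task 3@1: d1:5  d2:5  d3:5  d4:5  d5:5  d6:5  d7:2 — peak 5.
Total crew member-days = 32 over 7 days ⇒ peak ≥ ⌈32/7⌉ = 5, so 5 is optimal.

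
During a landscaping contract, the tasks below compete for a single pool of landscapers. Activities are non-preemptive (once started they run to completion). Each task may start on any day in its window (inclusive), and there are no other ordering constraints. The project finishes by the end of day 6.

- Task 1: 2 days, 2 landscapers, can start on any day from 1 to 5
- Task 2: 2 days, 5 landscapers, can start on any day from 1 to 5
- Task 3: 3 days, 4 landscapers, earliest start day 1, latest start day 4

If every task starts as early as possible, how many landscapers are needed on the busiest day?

11

Early-start schedule: Task 1@1, Task 2@1, Task 3@1.
Load per day: day 1: 11, day 2: 11, day 3: 4, day 4: 0, day 5: 0, day 6: 0.
Peak is 11.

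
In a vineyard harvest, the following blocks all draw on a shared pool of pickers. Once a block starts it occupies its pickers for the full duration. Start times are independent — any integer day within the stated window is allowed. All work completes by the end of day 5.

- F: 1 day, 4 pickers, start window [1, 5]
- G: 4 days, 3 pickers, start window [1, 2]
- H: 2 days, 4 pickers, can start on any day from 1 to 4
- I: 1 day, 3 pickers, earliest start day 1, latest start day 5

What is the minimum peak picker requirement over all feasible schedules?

Early-start (F@1, G@1, H@1, I@1) gives peak 14: d1:14  d2:7  d3:3  d4:3  d5:0.
Shift H→2, I→4.
Schedule F@1, G@1, H@2, I@4: d1:7  d2:7  d3:7  d4:6  d5:0 — peak 7.

7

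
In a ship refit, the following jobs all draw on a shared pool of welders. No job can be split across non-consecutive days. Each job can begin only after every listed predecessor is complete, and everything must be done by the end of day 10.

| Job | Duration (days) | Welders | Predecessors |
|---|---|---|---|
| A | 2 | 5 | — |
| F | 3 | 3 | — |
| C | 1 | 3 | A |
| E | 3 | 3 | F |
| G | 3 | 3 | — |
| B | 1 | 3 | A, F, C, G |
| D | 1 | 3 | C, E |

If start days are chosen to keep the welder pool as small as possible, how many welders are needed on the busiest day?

6

Early-start (A@1, F@1, C@3, E@4, G@1, B@4, D@7) gives peak 11: d1:11  d2:11  d3:9  d4:6  d5:3  d6:3  d7:3  d8:0  d9:0  d10:0.
Shift F→3, E→6, G→4, B→7, D→9.
Schedule A@1, F@3, C@3, E@6, G@4, B@7, D@9: d1:5  d2:5  d3:6  d4:6  d5:6  d6:6  d7:6  d8:3  d9:3  d10:0 — peak 6.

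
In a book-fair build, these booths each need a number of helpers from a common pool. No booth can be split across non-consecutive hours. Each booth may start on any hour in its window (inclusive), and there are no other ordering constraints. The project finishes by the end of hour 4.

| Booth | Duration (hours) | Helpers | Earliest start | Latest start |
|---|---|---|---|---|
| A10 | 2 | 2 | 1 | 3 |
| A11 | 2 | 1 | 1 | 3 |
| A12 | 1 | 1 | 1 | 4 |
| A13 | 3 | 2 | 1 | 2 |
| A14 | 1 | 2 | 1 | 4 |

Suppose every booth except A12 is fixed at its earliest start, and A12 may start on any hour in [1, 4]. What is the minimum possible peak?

7

A12@1: h1:8  h2:5  h3:2  h4:0 → peak 8
A12@2: h1:7  h2:6  h3:2  h4:0 → peak 7
A12@3: h1:7  h2:5  h3:3  h4:0 → peak 7
A12@4: h1:7  h2:5  h3:2  h4:1 → peak 7
Best is A12@2, peak 7.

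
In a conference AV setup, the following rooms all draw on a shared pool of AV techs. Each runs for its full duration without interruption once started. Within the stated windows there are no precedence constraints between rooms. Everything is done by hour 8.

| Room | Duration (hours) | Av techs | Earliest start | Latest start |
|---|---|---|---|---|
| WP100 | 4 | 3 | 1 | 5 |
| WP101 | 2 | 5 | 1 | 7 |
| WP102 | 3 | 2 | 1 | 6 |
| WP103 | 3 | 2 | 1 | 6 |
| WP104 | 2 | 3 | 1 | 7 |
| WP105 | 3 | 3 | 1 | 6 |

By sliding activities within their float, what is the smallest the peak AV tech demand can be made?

Early-start (WP100@1, WP101@1, WP102@1, WP103@1, WP104@1, WP105@1) gives peak 18: h1:18  h2:18  h3:10  h4:3  h5:0  h6:0  h7:0  h8:0.
Shift WP101→7, WP104→5, WP105→4.
Schedule WP100@1, WP101@7, WP102@1, WP103@1, WP104@5, WP105@4: h1:7  h2:7  h3:7  h4:6  h5:6  h6:6  h7:5  h8:5 — peak 7.
Total AV tech-hours = 49 over 8 hours ⇒ peak ≥ ⌈49/8⌉ = 7, so 7 is optimal.

7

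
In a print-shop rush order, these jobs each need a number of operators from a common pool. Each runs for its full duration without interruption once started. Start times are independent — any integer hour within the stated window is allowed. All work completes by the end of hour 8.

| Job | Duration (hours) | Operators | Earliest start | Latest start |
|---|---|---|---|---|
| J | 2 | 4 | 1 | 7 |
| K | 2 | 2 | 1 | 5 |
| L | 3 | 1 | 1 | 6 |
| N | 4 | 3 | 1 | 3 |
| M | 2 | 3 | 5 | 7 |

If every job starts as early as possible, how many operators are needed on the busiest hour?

Early-start schedule: J@1, K@1, L@1, N@1, M@5.
Load per hour: hour 1: 10, hour 2: 10, hour 3: 4, hour 4: 3, hour 5: 3, hour 6: 3, hour 7: 0, hour 8: 0.
Peak is 10.

10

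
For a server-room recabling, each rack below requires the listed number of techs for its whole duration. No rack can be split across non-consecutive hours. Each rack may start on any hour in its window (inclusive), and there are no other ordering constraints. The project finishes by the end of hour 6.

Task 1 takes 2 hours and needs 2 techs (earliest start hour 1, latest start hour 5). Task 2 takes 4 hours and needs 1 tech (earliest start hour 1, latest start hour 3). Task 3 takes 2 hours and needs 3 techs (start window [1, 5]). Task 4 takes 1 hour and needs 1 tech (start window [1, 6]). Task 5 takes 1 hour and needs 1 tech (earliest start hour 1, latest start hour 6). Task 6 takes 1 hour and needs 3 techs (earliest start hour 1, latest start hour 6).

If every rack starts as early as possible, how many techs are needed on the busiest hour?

11

Early-start schedule: Task 1@1, Task 2@1, Task 3@1, Task 4@1, Task 5@1, Task 6@1.
Load per hour: hour 1: 11, hour 2: 6, hour 3: 1, hour 4: 1, hour 5: 0, hour 6: 0.
Peak is 11.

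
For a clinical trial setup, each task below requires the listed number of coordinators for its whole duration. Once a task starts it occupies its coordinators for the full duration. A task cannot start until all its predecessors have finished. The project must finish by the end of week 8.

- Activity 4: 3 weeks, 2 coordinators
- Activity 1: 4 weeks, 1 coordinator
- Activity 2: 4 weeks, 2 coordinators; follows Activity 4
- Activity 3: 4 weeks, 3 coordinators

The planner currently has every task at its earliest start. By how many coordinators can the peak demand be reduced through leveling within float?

Early-start peak: w1:6  w2:6  w3:6  w4:6  w5:2  w6:2  w7:2  w8:0 ⇒ 6.
Leveled (Activity 4@1, Activity 1@1, Activity 2@4, Activity 3@5): w1:3  w2:3  w3:3  w4:3  w5:5  w6:5  w7:5  w8:3 ⇒ 5.
Reduction 6 − 5 = 1.

1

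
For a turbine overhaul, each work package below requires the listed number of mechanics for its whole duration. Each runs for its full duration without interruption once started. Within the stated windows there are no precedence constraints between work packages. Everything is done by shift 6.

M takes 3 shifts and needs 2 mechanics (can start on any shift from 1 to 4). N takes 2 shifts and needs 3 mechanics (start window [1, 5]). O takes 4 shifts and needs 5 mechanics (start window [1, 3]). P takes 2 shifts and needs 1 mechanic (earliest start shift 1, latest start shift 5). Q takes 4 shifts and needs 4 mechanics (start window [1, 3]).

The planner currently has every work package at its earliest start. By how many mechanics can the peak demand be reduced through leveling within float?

4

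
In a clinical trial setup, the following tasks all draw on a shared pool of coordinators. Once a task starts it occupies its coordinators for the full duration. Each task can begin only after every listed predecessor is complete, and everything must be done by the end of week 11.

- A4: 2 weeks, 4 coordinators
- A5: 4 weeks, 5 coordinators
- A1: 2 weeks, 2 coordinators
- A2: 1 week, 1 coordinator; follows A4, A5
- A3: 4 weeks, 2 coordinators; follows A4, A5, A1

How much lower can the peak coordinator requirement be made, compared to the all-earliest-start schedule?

5

Early-start peak: w1:11  w2:11  w3:5  w4:5  w5:3  w6:2  w7:2  w8:2  w9:0  w10:0  w11:0 ⇒ 11.
Leveled (A4@1, A5@3, A1@1, A2@7, A3@7): w1:6  w2:6  w3:5  w4:5  w5:5  w6:5  w7:3  w8:2  w9:2  w10:2  w11:0 ⇒ 6.
Reduction 11 − 6 = 5.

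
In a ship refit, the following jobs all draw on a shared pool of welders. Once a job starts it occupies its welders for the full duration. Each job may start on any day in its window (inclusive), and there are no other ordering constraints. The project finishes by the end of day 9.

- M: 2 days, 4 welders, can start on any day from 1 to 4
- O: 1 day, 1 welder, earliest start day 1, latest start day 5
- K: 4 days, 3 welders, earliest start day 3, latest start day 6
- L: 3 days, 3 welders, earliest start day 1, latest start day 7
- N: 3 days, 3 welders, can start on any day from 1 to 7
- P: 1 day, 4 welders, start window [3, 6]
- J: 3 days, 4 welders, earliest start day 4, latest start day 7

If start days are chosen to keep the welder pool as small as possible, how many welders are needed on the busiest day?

Early-start (M@1, O@1, K@3, L@1, N@1, P@3, J@4) gives peak 13: d1:11  d2:10  d3:13  d4:7  d5:7  d6:7  d7:0  d8:0  d9:0.
Shift L→2, N→6, P→5, J→7.
Schedule M@1, O@1, K@3, L@2, N@6, P@5, J@7: d1:5  d2:7  d3:6  d4:6  d5:7  d6:6  d7:7  d8:7  d9:4 — peak 7.
Total welder-days = 55 over 9 days ⇒ peak ≥ ⌈55/9⌉ = 7, so 7 is optimal.

7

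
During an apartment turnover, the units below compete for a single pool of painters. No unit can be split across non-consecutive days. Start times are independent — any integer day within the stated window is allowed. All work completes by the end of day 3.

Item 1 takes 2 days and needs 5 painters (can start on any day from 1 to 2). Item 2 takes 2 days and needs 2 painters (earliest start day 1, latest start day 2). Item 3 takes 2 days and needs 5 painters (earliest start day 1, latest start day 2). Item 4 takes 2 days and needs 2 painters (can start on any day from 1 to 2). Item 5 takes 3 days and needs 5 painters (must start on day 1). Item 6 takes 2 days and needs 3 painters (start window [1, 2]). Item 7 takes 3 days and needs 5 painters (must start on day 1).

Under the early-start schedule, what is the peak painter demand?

Early-start schedule: Item 1@1, Item 2@1, Item 3@1, Item 4@1, Item 5@1, Item 6@1, Item 7@1.
Load per day: day 1: 27, day 2: 27, day 3: 10.
Peak is 27.

27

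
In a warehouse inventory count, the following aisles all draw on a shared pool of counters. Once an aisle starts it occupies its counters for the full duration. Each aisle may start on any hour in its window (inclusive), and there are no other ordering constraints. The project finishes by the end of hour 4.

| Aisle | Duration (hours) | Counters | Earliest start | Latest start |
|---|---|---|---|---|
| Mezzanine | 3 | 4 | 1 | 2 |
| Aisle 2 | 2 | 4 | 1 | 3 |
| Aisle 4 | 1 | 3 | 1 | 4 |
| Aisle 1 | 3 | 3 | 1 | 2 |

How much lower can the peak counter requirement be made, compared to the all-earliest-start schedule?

3

Early-start peak: h1:14  h2:11  h3:7  h4:0 ⇒ 14.
Leveled (Mezzanine@1, Aisle 2@1, Aisle 4@1, Aisle 1@2): h1:11  h2:11  h3:7  h4:3 ⇒ 11.
Reduction 14 − 11 = 3.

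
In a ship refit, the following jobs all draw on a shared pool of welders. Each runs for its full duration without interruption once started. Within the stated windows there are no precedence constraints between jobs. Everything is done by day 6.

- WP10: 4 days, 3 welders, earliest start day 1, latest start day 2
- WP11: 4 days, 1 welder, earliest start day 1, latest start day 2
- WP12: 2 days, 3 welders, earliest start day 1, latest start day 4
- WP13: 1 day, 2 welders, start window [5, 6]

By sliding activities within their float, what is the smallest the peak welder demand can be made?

7

Schedule WP10@1, WP11@1, WP12@1, WP13@5: d1:7  d2:7  d3:4  d4:4  d5:2  d6:0 — peak 7.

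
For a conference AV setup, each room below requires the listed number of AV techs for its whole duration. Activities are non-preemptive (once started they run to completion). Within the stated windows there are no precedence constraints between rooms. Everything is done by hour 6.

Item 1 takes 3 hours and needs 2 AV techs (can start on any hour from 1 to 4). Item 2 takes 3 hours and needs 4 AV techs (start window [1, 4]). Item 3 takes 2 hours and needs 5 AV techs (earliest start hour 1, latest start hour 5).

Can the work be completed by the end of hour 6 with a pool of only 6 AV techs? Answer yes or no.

yes

Schedule Item 1@1, Item 2@1, Item 3@4: h1:6  h2:6  h3:6  h4:5  h5:5  h6:0 — peak 6 ≤ 6.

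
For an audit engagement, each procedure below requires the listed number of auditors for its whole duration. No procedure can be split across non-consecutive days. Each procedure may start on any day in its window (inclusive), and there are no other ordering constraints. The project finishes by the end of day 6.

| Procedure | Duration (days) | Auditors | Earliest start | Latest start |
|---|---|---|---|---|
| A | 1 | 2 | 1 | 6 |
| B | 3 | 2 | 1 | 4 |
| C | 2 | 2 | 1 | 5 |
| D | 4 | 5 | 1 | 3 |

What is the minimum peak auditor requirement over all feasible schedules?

Early-start (A@1, B@1, C@1, D@1) gives peak 11: d1:11  d2:9  d3:7  d4:5  d5:0  d6:0.
Shift D→3.
Schedule A@1, B@1, C@1, D@3: d1:6  d2:4  d3:7  d4:5  d5:5  d6:5 — peak 7.

7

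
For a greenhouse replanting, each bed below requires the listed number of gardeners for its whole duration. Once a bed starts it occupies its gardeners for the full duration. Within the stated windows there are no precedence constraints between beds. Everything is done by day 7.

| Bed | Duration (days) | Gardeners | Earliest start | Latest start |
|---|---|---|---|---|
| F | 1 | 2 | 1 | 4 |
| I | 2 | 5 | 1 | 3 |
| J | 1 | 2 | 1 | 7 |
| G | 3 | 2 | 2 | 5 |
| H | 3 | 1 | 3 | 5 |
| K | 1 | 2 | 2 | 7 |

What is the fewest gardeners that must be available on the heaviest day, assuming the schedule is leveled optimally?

Early-start (F@1, I@1, J@1, G@2, H@3, K@2) gives peak 9: d1:9  d2:9  d3:3  d4:3  d5:1  d6:0  d7:0.
Shift I→2, G→4, H→4, K→4.
Schedule F@1, I@2, J@1, G@4, H@4, K@4: d1:4  d2:5  d3:5  d4:5  d5:3  d6:3  d7:0 — peak 5.

5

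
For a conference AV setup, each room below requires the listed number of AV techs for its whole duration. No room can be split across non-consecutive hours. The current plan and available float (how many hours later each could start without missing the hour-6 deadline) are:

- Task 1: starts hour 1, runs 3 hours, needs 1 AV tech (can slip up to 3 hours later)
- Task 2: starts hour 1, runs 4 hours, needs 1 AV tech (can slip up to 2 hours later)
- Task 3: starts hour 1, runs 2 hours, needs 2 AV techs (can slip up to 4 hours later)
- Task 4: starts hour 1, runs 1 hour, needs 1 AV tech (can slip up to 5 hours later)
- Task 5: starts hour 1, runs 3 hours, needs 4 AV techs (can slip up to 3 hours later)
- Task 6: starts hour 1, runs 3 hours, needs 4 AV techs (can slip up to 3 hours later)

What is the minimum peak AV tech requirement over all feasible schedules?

Early-start (Task 1@1, Task 2@1, Task 3@1, Task 4@1, Task 5@1, Task 6@1) gives peak 13: h1:13  h2:12  h3:10  h4:1  h5:0  h6:0.
Shift Task 3→5, Task 4→4, Task 6→4.
Schedule Task 1@1, Task 2@1, Task 3@5, Task 4@4, Task 5@1, Task 6@4: h1:6  h2:6  h3:6  h4:6  h5:6  h6:6 — peak 6.
Total AV tech-hours = 36 over 6 hours ⇒ peak ≥ ⌈36/6⌉ = 6, so 6 is optimal.

6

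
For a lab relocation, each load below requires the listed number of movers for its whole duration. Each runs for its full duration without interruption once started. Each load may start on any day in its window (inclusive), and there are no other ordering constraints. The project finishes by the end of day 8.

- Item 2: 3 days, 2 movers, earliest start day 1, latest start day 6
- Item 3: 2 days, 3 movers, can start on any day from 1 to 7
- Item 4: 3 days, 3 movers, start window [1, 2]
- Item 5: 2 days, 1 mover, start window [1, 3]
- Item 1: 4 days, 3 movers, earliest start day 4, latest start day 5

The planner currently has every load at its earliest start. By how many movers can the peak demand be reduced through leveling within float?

3

Early-start peak: d1:9  d2:9  d3:5  d4:3  d5:3  d6:3  d7:3  d8:0 ⇒ 9.
Leveled (Item 2@1, Item 3@4, Item 4@1, Item 5@1, Item 1@4): d1:6  d2:6  d3:5  d4:6  d5:6  d6:3  d7:3  d8:0 ⇒ 6.
Reduction 9 − 6 = 3.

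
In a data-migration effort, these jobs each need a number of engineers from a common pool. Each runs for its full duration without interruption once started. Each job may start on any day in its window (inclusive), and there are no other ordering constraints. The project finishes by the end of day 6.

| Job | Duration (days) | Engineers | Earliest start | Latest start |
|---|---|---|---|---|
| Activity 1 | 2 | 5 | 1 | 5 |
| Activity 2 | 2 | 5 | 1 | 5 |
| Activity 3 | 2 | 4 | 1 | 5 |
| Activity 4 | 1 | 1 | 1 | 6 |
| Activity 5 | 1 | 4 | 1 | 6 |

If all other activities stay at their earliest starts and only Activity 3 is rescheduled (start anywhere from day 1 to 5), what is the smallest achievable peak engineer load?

Activity 3@1: d1:19  d2:14  d3:0  d4:0  d5:0  d6:0 → peak 19
Activity 3@2: d1:15  d2:14  d3:4  d4:0  d5:0  d6:0 → peak 15
Activity 3@3: d1:15  d2:10  d3:4  d4:4  d5:0  d6:0 → peak 15
Activity 3@4: d1:15  d2:10  d3:0  d4:4  d5:4  d6:0 → peak 15
Activity 3@5: d1:15  d2:10  d3:0  d4:0  d5:4  d6:4 → peak 15
Best is Activity 3@2, peak 15.

15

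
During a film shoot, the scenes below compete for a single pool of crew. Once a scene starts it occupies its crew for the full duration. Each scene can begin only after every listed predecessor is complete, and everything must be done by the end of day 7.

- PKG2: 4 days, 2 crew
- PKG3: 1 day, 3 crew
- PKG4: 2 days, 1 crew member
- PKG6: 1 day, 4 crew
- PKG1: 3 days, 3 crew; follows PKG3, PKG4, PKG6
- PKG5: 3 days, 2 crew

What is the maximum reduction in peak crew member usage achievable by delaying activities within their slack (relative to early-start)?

7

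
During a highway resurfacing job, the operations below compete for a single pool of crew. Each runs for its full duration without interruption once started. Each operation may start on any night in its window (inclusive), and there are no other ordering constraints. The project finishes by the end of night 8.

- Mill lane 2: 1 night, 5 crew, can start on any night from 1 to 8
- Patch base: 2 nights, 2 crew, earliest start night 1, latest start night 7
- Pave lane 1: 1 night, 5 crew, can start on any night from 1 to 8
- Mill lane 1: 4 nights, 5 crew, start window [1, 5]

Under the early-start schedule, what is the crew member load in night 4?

5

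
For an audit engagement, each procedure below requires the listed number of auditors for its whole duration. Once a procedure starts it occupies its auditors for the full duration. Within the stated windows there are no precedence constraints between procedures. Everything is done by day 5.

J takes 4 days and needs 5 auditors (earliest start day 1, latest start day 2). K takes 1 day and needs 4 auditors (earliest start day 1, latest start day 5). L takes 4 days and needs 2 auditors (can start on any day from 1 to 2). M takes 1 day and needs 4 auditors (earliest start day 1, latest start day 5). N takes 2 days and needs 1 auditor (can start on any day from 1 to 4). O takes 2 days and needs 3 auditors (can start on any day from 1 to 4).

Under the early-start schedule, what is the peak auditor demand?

19

Early-start schedule: J@1, K@1, L@1, M@1, N@1, O@1.
Load per day: day 1: 19, day 2: 11, day 3: 7, day 4: 7, day 5: 0.
Peak is 19.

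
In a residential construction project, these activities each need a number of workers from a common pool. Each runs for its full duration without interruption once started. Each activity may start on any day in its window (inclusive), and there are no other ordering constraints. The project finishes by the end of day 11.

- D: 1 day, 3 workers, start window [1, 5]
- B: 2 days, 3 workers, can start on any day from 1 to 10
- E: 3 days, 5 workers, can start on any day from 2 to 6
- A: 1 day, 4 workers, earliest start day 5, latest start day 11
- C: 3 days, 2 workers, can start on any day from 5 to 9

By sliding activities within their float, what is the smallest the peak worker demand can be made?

Early-start (D@1, B@1, E@2, A@5, C@5) gives peak 8: d1:6  d2:8  d3:5  d4:5  d5:6  d6:2  d7:2  d8:0  d9:0  d10:0  d11:0.
Shift B→2, E→4, A→7, C→8.
Schedule D@1, B@2, E@4, A@7, C@8: d1:3  d2:3  d3:3  d4:5  d5:5  d6:5  d7:4  d8:2  d9:2  d10:2  d11:0 — peak 5.

5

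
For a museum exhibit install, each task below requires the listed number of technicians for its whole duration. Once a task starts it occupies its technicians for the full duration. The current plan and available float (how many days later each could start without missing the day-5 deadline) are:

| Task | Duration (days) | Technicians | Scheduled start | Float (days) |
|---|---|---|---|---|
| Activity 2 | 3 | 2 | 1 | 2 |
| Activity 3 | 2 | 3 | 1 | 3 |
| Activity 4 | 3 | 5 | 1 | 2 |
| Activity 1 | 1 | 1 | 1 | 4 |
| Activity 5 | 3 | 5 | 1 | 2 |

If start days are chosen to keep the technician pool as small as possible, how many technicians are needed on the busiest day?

Early-start (Activity 2@1, Activity 3@1, Activity 4@1, Activity 1@1, Activity 5@1) gives peak 16: d1:16  d2:15  d3:12  d4:0  d5:0.
Shift Activity 5→3.
Schedule Activity 2@1, Activity 3@1, Activity 4@1, Activity 1@1, Activity 5@3: d1:11  d2:10  d3:12  d4:5  d5:5 — peak 12.

12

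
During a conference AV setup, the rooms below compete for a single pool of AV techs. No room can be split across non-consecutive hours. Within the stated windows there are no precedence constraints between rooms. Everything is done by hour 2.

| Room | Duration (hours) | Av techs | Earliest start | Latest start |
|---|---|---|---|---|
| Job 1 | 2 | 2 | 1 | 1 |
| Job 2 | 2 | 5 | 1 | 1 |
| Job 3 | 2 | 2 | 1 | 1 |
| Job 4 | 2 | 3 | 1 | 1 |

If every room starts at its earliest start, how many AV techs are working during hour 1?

12

At early start, hour 1 has: Job 1, Job 2, Job 3, Job 4.
Demand: 2 + 5 + 2 + 3 = 12.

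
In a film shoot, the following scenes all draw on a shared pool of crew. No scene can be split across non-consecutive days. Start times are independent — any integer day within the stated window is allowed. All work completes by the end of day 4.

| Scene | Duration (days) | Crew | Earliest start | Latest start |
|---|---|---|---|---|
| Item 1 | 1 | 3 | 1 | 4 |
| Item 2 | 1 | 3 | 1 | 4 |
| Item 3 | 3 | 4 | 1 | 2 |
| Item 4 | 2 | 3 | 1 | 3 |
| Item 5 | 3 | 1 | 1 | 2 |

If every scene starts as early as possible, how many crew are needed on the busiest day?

14

Early-start schedule: Item 1@1, Item 2@1, Item 3@1, Item 4@1, Item 5@1.
Load per day: day 1: 14, day 2: 8, day 3: 5, day 4: 0.
Peak is 14.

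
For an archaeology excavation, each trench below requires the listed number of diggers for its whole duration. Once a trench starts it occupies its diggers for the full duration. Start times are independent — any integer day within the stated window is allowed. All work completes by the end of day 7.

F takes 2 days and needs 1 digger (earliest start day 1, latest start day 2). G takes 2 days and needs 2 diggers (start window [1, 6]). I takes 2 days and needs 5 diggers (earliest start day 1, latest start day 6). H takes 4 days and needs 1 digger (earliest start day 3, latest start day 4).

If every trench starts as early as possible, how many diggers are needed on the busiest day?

8

Early-start schedule: F@1, G@1, I@1, H@3.
Load per day: day 1: 8, day 2: 8, day 3: 1, day 4: 1, day 5: 1, day 6: 1, day 7: 0.
Peak is 8.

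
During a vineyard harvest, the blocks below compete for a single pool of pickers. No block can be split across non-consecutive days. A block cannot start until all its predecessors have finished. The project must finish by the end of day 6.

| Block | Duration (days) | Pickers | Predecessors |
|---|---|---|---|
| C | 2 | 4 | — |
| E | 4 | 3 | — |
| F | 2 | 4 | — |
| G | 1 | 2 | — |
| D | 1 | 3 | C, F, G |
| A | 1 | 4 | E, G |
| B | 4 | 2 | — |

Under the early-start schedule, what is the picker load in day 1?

At early start, day 1 has: C, E, F, G, B.
Demand: 4 + 3 + 4 + 2 + 2 = 15.

15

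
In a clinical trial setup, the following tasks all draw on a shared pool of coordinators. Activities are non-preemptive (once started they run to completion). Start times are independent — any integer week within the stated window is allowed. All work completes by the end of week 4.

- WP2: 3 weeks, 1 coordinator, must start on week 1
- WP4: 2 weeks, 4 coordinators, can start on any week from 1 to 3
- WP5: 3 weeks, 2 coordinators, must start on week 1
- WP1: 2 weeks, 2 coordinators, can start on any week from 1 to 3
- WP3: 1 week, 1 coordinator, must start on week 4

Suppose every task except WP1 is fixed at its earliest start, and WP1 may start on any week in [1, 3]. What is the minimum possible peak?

7

WP1@1: w1:9  w2:9  w3:3  w4:1 → peak 9
WP1@2: w1:7  w2:9  w3:5  w4:1 → peak 9
WP1@3: w1:7  w2:7  w3:5  w4:3 → peak 7
Best is WP1@3, peak 7.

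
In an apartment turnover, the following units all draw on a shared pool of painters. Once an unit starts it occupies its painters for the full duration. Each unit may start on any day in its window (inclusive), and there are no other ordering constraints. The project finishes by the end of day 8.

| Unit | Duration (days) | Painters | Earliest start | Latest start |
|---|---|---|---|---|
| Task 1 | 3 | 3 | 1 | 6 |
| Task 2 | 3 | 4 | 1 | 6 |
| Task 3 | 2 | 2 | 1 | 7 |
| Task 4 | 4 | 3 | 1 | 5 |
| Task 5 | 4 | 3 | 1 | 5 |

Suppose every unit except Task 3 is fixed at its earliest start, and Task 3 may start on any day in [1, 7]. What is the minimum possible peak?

Task 3@1: d1:15  d2:15  d3:13  d4:6  d5:0  d6:0  d7:0  d8:0 → peak 15
Task 3@2: d1:13  d2:15  d3:15  d4:6  d5:0  d6:0  d7:0  d8:0 → peak 15
Task 3@3: d1:13  d2:13  d3:15  d4:8  d5:0  d6:0  d7:0  d8:0 → peak 15
Task 3@4: d1:13  d2:13  d3:13  d4:8  d5:2  d6:0  d7:0  d8:0 → peak 13
Task 3@5: d1:13  d2:13  d3:13  d4:6  d5:2  d6:2  d7:0  d8:0 → peak 13
Task 3@6: d1:13  d2:13  d3:13  d4:6  d5:0  d6:2  d7:2  d8:0 → peak 13
Task 3@7: d1:13  d2:13  d3:13  d4:6  d5:0  d6:0  d7:2  d8:2 → peak 13
Best is Task 3@4, peak 13.

13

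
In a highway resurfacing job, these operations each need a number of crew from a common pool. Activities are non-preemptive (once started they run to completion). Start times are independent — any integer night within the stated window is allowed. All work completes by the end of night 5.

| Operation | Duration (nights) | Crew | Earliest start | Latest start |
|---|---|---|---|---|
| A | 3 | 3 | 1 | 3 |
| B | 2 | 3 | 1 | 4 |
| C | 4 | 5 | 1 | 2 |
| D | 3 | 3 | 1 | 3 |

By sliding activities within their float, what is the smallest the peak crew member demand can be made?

Early-start (A@1, B@1, C@1, D@1) gives peak 14: n1:14  n2:14  n3:11  n4:5  n5:0.
Shift D→3.
Schedule A@1, B@1, C@1, D@3: n1:11  n2:11  n3:11  n4:8  n5:3 — peak 11.

11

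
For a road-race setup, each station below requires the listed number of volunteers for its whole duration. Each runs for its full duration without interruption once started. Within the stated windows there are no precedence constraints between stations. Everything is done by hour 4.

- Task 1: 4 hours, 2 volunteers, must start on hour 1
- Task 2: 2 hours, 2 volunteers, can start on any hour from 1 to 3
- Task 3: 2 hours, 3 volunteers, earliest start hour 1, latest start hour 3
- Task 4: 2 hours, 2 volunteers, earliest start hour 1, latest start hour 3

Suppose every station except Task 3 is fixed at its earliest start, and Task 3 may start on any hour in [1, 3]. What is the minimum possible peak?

Task 3@1: h1:9  h2:9  h3:2  h4:2 → peak 9
Task 3@2: h1:6  h2:9  h3:5  h4:2 → peak 9
Task 3@3: h1:6  h2:6  h3:5  h4:5 → peak 6
Best is Task 3@3, peak 6.

6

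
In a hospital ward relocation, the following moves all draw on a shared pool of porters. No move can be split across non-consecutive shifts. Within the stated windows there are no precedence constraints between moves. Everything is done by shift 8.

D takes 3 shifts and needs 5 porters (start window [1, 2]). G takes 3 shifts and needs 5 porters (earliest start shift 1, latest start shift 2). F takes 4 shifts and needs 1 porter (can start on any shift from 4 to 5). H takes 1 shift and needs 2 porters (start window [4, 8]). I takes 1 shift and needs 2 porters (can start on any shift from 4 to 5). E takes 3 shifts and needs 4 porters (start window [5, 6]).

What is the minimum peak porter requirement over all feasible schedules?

10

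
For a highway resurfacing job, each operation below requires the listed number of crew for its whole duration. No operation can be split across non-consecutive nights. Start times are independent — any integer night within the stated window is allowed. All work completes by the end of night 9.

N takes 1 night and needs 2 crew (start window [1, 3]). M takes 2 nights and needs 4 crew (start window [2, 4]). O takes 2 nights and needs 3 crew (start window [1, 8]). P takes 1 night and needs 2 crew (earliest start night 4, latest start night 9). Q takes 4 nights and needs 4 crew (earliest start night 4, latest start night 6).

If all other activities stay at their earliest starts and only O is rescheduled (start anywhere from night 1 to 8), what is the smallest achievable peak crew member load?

O@1: n1:5  n2:7  n3:4  n4:6  n5:4  n6:4  n7:4  n8:0  n9:0 → peak 7
O@2: n1:2  n2:7  n3:7  n4:6  n5:4  n6:4  n7:4  n8:0  n9:0 → peak 7
O@3: n1:2  n2:4  n3:7  n4:9  n5:4  n6:4  n7:4  n8:0  n9:0 → peak 9
O@4: n1:2  n2:4  n3:4  n4:9  n5:7  n6:4  n7:4  n8:0  n9:0 → peak 9
O@5: n1:2  n2:4  n3:4  n4:6  n5:7  n6:7  n7:4  n8:0  n9:0 → peak 7
O@6: n1:2  n2:4  n3:4  n4:6  n5:4  n6:7  n7:7  n8:0  n9:0 → peak 7
O@7: n1:2  n2:4  n3:4  n4:6  n5:4  n6:4  n7:7  n8:3  n9:0 → peak 7
O@8: n1:2  n2:4  n3:4  n4:6  n5:4  n6:4  n7:4  n8:3  n9:3 → peak 6
Best is O@8, peak 6.

6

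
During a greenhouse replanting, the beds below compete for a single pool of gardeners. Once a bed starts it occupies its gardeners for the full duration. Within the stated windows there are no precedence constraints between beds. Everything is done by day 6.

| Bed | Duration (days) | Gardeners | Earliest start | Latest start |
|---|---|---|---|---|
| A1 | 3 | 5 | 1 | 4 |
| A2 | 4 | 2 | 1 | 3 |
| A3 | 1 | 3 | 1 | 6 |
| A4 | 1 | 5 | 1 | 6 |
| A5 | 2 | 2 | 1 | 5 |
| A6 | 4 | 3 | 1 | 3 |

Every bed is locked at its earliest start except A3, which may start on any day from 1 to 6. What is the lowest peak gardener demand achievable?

17

A3@1: d1:20  d2:12  d3:10  d4:5  d5:0  d6:0 → peak 20
A3@2: d1:17  d2:15  d3:10  d4:5  d5:0  d6:0 → peak 17
A3@3: d1:17  d2:12  d3:13  d4:5  d5:0  d6:0 → peak 17
A3@4: d1:17  d2:12  d3:10  d4:8  d5:0  d6:0 → peak 17
A3@5: d1:17  d2:12  d3:10  d4:5  d5:3  d6:0 → peak 17
A3@6: d1:17  d2:12  d3:10  d4:5  d5:0  d6:3 → peak 17
Best is A3@2, peak 17.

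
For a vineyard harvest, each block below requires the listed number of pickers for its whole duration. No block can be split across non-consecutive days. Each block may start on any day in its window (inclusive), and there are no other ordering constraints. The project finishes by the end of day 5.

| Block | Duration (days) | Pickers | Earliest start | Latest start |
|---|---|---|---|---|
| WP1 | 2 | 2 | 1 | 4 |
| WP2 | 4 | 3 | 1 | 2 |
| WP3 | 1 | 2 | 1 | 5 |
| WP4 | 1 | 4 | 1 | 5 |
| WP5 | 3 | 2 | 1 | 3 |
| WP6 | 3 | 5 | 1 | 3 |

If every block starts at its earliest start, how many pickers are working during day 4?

At early start, day 4 has: WP2.
Demand: 3 = 3.

3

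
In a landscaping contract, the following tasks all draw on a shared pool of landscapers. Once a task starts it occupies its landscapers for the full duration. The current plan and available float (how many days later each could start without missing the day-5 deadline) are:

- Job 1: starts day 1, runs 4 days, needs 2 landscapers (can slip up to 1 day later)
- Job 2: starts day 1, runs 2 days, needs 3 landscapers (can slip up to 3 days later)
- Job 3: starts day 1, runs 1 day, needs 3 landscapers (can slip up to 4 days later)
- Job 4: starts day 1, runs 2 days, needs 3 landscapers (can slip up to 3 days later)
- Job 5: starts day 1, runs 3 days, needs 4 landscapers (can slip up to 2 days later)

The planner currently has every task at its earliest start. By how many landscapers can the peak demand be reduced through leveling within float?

7

Early-start peak: d1:15  d2:12  d3:6  d4:2  d5:0 ⇒ 15.
Leveled (Job 1@1, Job 2@1, Job 3@5, Job 4@1, Job 5@3): d1:8  d2:8  d3:6  d4:6  d5:7 ⇒ 8.
Reduction 15 − 8 = 7.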